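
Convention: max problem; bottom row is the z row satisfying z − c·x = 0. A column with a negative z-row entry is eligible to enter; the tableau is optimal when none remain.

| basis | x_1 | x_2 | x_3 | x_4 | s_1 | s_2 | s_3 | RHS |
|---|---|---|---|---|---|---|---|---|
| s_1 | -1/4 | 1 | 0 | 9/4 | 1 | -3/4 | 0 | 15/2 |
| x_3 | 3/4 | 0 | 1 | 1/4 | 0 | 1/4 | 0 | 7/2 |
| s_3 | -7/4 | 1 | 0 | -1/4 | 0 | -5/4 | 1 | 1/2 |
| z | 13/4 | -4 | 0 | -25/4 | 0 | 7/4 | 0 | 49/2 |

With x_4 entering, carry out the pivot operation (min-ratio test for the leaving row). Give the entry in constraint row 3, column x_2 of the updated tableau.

10/9

Ratio test on column x_4 — row 1: (15/2)/(9/4) = 10/3; row 2: (7/2)/(1/4) = 14; row 3: entry -1/4 ≤ 0. Minimum is 10/3 at row 1 (s_1 leaves); pivot element 9/4.
Divide row 1 by 9/4; eliminate column x_4 from the other rows.
Row 3 update in column x_2: 1 − (-1/4)·(4/9) = 10/9.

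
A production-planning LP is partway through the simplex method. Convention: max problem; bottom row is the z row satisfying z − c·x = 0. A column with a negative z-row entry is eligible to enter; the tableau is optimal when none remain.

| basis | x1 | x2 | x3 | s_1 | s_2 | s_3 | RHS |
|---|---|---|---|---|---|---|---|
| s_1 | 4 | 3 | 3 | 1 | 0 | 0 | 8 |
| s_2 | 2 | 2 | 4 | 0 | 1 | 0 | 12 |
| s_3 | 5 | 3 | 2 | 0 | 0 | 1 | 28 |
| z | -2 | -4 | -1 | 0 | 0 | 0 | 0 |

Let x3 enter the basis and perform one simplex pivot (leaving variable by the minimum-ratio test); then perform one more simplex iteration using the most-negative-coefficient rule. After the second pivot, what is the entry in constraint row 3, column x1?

1

Ratio test on column x3 — row 1: 8/3 = 8/3; row 2: 12/4 = 3; row 3: 28/2 = 14. Minimum is 8/3 at row 1 (s_1 leaves); pivot element 3.
Divide row 1 by 3; eliminate column x3 from the other rows.
Second iteration: most negative z-row entry is -3 in column x2, so x2 enters.
Ratio test on column x2 — row 1: (8/3)/1 = 8/3; row 2: entry -2 ≤ 0; row 3: (68/3)/1 = 68/3. Minimum is 8/3 at row 1 (x3 leaves); pivot element 1.
Divide row 1 by 1; eliminate column x2 from the other rows.
After both pivots, the entry at constraint row 3, column x1 is 1.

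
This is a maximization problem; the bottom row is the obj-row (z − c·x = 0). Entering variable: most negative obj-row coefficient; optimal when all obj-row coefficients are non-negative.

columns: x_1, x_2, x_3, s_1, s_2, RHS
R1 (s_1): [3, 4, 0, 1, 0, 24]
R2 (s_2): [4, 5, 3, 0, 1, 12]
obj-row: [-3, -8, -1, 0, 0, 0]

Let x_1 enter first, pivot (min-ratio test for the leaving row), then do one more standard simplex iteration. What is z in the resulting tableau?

Ratio test on column x_1 — row 1: 24/3 = 8; row 2: 12/4 = 3. Minimum is 3 at row 2 (s_2 leaves); pivot element 4.
Pivot on row 2; the obj-row RHS becomes 0 − (-3)·3 = 9.
Next entering variable (most negative obj-row entry -17/4): x_2.
Ratio test on column x_2 — row 1: 15/(1/4) = 60; row 2: 3/(5/4) = 12/5. Minimum is 12/5 at row 2 (x_1 leaves); pivot element 5/4.
After the second pivot the obj-row RHS is 9 − (-17/4)·(12/5) = 96/5.

96/5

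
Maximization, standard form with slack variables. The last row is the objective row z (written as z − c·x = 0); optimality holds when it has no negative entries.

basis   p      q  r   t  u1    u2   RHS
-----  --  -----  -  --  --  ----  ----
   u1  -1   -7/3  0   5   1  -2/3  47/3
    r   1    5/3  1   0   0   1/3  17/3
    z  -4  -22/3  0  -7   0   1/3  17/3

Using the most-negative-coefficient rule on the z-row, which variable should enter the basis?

Negative z-row entries: p: -4, q: -22/3, t: -7.
The most negative is -22/3 in column q, so q enters.

q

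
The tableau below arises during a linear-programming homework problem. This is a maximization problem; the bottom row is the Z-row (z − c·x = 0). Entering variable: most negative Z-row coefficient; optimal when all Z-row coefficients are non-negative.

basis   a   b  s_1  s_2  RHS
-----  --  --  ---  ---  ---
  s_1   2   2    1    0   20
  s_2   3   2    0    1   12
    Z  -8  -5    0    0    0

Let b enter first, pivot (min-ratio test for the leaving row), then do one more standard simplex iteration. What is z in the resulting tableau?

Ratio test on column b — row 1: 20/2 = 10; row 2: 12/2 = 6. Minimum is 6 at row 2 (s_2 leaves); pivot element 2.
Pivot on row 2; the Z-row RHS becomes 0 − (-5)·6 = 30.
Next entering variable (most negative Z-row entry -1/2): a.
Ratio test on column a — row 1: entry -1 ≤ 0; row 2: 6/(3/2) = 4. Minimum is 4 at row 2 (b leaves); pivot element 3/2.
After the second pivot the Z-row RHS is 30 − (-1/2)·4 = 32.

32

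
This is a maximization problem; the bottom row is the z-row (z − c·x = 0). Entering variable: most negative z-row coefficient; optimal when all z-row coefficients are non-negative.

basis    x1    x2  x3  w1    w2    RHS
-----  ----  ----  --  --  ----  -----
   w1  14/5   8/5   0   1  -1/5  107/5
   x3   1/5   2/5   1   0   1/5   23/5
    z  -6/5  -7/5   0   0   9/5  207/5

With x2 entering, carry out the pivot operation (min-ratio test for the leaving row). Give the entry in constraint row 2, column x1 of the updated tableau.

Ratio test on column x2 — row 1: (107/5)/(8/5) = 107/8; row 2: (23/5)/(2/5) = 23/2. Minimum is 23/2 at row 2 (x3 leaves); pivot element 2/5.
Divide row 2 by 2/5; eliminate column x2 from the other rows.
In the new row 2, the x1 entry is the old entry divided by the pivot: (1/5)/(2/5) = 1/2.

1/2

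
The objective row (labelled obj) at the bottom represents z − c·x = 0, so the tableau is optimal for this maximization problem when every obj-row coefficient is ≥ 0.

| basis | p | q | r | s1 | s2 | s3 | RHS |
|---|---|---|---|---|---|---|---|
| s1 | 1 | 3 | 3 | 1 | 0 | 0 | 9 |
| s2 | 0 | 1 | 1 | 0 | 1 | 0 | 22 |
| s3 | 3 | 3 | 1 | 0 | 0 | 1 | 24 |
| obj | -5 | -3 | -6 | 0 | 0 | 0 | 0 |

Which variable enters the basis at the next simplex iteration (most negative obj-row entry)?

r

Negative obj-row entries: p: -5, q: -3, r: -6.
The most negative is -6 in column r, so r enters.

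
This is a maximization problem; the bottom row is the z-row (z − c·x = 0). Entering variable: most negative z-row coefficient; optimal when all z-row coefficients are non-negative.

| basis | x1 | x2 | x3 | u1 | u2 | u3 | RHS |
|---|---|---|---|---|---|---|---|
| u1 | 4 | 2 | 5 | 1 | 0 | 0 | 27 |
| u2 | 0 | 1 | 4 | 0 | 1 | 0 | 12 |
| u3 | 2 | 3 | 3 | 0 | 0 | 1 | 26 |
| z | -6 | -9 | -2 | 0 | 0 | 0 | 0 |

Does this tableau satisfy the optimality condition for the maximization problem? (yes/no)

The z-row has a negative entry -9 in column x2, so it is not optimal.

no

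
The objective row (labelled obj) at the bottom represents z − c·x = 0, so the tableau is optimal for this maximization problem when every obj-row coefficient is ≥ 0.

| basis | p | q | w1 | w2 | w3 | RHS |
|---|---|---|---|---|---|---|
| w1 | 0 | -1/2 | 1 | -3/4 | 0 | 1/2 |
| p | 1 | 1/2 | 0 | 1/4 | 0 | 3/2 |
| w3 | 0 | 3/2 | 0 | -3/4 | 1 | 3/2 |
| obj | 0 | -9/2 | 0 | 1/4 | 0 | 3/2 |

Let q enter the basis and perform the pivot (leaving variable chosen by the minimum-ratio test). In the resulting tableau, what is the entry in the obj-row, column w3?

3

Ratio test on column q — row 1: entry -1/2 ≤ 0; row 2: (3/2)/(1/2) = 3; row 3: (3/2)/(3/2) = 1. Minimum is 1 at row 3 (w3 leaves); pivot element 3/2.
Divide row 3 by 3/2; eliminate column q from the other rows.
obj-row update in column w3: 0 − (-9/2)·(2/3) = 3.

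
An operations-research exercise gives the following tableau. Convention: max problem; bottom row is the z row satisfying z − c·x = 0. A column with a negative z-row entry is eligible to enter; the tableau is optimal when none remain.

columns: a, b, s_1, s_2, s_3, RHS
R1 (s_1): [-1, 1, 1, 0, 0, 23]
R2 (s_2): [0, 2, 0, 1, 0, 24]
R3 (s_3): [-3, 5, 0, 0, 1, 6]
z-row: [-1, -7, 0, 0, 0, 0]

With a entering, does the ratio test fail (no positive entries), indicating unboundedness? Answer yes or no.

yes

Every constraint-row entry in column a is ≤ 0, so increasing a is unbounded.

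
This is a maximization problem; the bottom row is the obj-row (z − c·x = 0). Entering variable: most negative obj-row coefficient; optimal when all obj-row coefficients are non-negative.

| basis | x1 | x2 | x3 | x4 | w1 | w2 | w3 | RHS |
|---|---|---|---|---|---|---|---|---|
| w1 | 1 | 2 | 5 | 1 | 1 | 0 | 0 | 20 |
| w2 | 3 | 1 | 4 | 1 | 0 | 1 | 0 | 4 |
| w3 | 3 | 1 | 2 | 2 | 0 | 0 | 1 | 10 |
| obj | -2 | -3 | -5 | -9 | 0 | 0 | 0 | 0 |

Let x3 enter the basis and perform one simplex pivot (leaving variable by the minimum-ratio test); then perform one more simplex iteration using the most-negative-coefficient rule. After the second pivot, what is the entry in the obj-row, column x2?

Ratio test on column x3 — row 1: 20/5 = 4; row 2: 4/4 = 1; row 3: 10/2 = 5. Minimum is 1 at row 2 (w2 leaves); pivot element 4.
Divide row 2 by 4; eliminate column x3 from the other rows.
Second iteration: most negative obj-row entry is -31/4 in column x4, so x4 enters.
Ratio test on column x4 — row 1: entry -1/4 ≤ 0; row 2: 1/(1/4) = 4; row 3: 8/(3/2) = 16/3. Minimum is 4 at row 2 (x3 leaves); pivot element 1/4.
Divide row 2 by 1/4; eliminate column x4 from the other rows.
After both pivots, the entry at the obj-row, column x2 is 6.

6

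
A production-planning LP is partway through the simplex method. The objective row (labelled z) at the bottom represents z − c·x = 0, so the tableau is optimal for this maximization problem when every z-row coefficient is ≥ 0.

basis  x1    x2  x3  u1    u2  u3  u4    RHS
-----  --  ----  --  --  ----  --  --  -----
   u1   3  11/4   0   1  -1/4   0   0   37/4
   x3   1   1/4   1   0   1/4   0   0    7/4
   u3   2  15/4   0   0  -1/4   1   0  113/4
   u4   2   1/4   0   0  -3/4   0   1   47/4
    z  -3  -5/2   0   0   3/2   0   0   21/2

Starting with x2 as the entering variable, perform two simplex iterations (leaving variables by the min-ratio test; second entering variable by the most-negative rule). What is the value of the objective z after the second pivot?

Ratio test on column x2 — row 1: (37/4)/(11/4) = 37/11; row 2: (7/4)/(1/4) = 7; row 3: (113/4)/(15/4) = 113/15; row 4: (47/4)/(1/4) = 47. Minimum is 37/11 at row 1 (u1 leaves); pivot element 11/4.
Pivot on row 1; the z-row RHS becomes 21/2 − (-5/2)·(37/11) = 208/11.
Next entering variable (most negative z-row entry -3/11): x1.
Ratio test on column x1 — row 1: (37/11)/(12/11) = 37/12; row 2: (10/11)/(8/11) = 5/4; row 3: entry -23/11 ≤ 0; row 4: (120/11)/(19/11) = 120/19. Minimum is 5/4 at row 2 (x3 leaves); pivot element 8/11.
After the second pivot the z-row RHS is 208/11 − (-3/11)·(5/4) = 77/4.

77/4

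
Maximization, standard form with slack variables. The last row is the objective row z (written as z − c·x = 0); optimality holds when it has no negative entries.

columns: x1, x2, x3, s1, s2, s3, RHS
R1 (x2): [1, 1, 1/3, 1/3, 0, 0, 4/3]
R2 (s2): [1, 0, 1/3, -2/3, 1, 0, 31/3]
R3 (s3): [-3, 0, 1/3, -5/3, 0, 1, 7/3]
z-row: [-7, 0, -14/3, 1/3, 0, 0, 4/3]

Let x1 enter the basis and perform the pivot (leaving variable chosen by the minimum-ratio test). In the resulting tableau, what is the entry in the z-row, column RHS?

32/3

Ratio test on column x1 — row 1: (4/3)/1 = 4/3; row 2: (31/3)/1 = 31/3; row 3: entry -3 ≤ 0. Minimum is 4/3 at row 1 (x2 leaves); pivot element 1.
Divide row 1 by 1; eliminate column x1 from the other rows.
z-row update in column RHS: 4/3 − (-7)·(4/3) = 32/3.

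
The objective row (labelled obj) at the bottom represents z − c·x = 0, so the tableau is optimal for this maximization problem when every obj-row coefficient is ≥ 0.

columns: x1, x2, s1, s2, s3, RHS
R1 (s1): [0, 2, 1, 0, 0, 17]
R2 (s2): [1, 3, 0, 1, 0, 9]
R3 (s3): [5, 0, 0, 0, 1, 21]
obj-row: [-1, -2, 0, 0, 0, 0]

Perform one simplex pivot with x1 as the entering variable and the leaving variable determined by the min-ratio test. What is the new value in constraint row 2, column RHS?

Ratio test on column x1 — row 1: entry 0 ≤ 0; row 2: 9/1 = 9; row 3: 21/5 = 21/5. Minimum is 21/5 at row 3 (s3 leaves); pivot element 5.
Divide row 3 by 5; eliminate column x1 from the other rows.
Row 2 update in column RHS: 9 − 1·(21/5) = 24/5.

24/5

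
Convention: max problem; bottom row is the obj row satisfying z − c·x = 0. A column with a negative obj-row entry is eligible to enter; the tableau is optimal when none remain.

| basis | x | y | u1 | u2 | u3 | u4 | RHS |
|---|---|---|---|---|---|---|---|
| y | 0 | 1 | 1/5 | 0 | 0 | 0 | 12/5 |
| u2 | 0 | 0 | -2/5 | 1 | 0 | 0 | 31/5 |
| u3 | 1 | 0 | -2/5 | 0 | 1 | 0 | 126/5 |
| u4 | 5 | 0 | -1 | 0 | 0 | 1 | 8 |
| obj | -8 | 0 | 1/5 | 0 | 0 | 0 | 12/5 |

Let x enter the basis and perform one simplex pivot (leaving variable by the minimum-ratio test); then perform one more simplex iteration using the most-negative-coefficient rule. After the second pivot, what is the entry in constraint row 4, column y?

1

Ratio test on column x — row 1: entry 0 ≤ 0; row 2: entry 0 ≤ 0; row 3: (126/5)/1 = 126/5; row 4: 8/5 = 8/5. Minimum is 8/5 at row 4 (u4 leaves); pivot element 5.
Divide row 4 by 5; eliminate column x from the other rows.
Second iteration: most negative obj-row entry is -7/5 in column u1, so u1 enters.
Ratio test on column u1 — row 1: (12/5)/(1/5) = 12; row 2: entry -2/5 ≤ 0; row 3: entry -1/5 ≤ 0; row 4: entry -1/5 ≤ 0. Minimum is 12 at row 1 (y leaves); pivot element 1/5.
Divide row 1 by 1/5; eliminate column u1 from the other rows.
After both pivots, the entry at constraint row 4, column y is 1.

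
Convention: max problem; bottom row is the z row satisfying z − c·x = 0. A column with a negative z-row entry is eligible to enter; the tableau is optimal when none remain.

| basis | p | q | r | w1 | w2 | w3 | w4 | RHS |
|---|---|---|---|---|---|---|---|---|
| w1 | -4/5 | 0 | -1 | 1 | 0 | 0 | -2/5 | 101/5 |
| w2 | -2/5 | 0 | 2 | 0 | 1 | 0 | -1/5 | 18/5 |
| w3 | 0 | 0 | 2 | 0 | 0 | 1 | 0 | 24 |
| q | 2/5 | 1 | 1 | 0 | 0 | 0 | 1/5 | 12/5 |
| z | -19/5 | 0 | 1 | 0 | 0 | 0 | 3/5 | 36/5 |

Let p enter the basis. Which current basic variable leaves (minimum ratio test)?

Column p entries and ratios — w1: -4/5 ≤ 0, skip; w2: -2/5 ≤ 0, skip; w3: 0 ≤ 0, skip; q: (12/5)/(2/5) = 6.
Smallest ratio is 6 in the row of q, so q leaves.

q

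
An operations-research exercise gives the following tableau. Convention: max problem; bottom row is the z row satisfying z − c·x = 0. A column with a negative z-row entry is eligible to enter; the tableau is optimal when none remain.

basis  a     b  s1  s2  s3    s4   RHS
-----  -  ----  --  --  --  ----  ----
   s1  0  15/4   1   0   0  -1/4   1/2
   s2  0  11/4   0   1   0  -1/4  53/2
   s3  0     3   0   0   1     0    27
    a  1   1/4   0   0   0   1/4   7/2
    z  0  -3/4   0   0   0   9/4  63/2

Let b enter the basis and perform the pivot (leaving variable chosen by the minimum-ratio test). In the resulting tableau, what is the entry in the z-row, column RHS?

158/5

Ratio test on column b — row 1: (1/2)/(15/4) = 2/15; row 2: (53/2)/(11/4) = 106/11; row 3: 27/3 = 9; row 4: (7/2)/(1/4) = 14. Minimum is 2/15 at row 1 (s1 leaves); pivot element 15/4.
Divide row 1 by 15/4; eliminate column b from the other rows.
z-row update in column RHS: 63/2 − (-3/4)·(2/15) = 158/5.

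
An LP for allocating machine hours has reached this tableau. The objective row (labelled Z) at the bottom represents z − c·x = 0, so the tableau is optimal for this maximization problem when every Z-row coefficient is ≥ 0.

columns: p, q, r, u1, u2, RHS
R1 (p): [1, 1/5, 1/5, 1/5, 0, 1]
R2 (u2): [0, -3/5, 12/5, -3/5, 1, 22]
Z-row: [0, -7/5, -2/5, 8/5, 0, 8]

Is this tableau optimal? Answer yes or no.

The Z-row has a negative entry -7/5 in column q, so it is not optimal.

no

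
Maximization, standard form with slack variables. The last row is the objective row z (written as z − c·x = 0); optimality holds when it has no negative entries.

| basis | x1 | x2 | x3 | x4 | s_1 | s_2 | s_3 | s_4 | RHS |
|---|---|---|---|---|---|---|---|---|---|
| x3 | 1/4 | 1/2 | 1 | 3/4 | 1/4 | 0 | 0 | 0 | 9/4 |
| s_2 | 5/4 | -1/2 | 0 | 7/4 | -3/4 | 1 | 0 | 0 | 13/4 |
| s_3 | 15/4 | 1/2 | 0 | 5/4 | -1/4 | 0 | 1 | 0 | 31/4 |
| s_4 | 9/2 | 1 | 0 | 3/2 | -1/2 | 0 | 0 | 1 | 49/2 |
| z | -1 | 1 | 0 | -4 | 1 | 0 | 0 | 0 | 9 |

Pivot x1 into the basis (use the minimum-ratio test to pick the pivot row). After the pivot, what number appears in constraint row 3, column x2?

2/15

Ratio test on column x1 — row 1: (9/4)/(1/4) = 9; row 2: (13/4)/(5/4) = 13/5; row 3: (31/4)/(15/4) = 31/15; row 4: (49/2)/(9/2) = 49/9. Minimum is 31/15 at row 3 (s_3 leaves); pivot element 15/4.
Divide row 3 by 15/4; eliminate column x1 from the other rows.
In the new row 3, the x2 entry is the old entry divided by the pivot: (1/2)/(15/4) = 2/15.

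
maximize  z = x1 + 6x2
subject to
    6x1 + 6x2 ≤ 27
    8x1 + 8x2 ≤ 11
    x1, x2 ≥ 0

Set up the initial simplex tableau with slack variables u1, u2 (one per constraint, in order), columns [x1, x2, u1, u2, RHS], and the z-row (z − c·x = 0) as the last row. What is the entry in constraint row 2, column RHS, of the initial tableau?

11

The RHS of constraint 2 is b_2 = 11.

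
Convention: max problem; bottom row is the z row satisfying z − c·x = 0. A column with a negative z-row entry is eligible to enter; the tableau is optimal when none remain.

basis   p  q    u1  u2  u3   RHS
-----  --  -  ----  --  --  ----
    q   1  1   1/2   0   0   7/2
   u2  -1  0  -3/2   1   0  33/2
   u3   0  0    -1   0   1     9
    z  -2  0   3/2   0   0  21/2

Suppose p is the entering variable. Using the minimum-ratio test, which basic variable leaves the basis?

q

Column p entries and ratios — q: (7/2)/1 = 7/2; u2: -1 ≤ 0, skip; u3: 0 ≤ 0, skip.
Smallest ratio is 7/2 in the row of q, so q leaves.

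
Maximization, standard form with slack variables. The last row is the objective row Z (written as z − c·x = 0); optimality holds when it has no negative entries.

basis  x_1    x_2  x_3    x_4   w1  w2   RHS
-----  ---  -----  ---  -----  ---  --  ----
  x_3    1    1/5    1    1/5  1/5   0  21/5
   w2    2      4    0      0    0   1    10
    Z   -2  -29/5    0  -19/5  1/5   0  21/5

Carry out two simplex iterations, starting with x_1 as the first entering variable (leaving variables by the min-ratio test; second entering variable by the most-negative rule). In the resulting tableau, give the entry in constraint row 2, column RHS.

Ratio test on column x_1 — row 1: (21/5)/1 = 21/5; row 2: 10/2 = 5. Minimum is 21/5 at row 1 (x_3 leaves); pivot element 1.
Divide row 1 by 1; eliminate column x_1 from the other rows.
Second iteration: most negative Z-row entry is -27/5 in column x_2, so x_2 enters.
Ratio test on column x_2 — row 1: (21/5)/(1/5) = 21; row 2: (8/5)/(18/5) = 4/9. Minimum is 4/9 at row 2 (w2 leaves); pivot element 18/5.
Divide row 2 by 18/5; eliminate column x_2 from the other rows.
After both pivots, the entry at constraint row 2, column RHS is 4/9.

4/9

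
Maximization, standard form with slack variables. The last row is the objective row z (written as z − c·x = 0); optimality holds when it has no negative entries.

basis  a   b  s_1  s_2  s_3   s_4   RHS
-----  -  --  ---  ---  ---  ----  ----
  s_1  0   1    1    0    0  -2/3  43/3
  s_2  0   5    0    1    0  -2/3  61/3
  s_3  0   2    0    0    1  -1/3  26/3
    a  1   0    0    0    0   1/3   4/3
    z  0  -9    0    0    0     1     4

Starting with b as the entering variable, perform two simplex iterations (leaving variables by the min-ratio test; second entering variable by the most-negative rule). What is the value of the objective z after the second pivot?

207/5

Ratio test on column b — row 1: (43/3)/1 = 43/3; row 2: (61/3)/5 = 61/15; row 3: (26/3)/2 = 13/3; row 4: entry 0 ≤ 0. Minimum is 61/15 at row 2 (s_2 leaves); pivot element 5.
Pivot on row 2; the z-row RHS becomes 4 − (-9)·(61/15) = 203/5.
Next entering variable (most negative z-row entry -1/5): s_4.
Ratio test on column s_4 — row 1: entry -8/15 ≤ 0; row 2: entry -2/15 ≤ 0; row 3: entry -1/15 ≤ 0; row 4: (4/3)/(1/3) = 4. Minimum is 4 at row 4 (a leaves); pivot element 1/3.
After the second pivot the z-row RHS is 203/5 − (-1/5)·4 = 207/5.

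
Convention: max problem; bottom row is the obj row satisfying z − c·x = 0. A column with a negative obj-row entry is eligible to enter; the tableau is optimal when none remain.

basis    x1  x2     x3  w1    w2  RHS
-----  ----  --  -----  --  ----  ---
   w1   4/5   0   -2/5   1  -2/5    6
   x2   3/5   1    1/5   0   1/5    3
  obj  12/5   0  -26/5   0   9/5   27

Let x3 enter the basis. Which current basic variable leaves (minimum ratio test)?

x2

Column x3 entries and ratios — w1: -2/5 ≤ 0, skip; x2: 3/(1/5) = 15.
Smallest ratio is 15 in the row of x2, so x2 leaves.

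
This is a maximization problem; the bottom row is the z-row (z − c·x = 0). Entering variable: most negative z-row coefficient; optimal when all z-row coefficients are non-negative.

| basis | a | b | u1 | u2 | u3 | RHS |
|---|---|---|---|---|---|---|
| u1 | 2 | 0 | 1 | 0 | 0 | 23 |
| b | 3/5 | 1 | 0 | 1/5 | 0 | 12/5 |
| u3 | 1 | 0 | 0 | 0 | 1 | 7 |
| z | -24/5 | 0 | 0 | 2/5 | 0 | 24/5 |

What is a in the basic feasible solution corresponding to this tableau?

a is not in the basis, so in the current basic feasible solution a = 0.

0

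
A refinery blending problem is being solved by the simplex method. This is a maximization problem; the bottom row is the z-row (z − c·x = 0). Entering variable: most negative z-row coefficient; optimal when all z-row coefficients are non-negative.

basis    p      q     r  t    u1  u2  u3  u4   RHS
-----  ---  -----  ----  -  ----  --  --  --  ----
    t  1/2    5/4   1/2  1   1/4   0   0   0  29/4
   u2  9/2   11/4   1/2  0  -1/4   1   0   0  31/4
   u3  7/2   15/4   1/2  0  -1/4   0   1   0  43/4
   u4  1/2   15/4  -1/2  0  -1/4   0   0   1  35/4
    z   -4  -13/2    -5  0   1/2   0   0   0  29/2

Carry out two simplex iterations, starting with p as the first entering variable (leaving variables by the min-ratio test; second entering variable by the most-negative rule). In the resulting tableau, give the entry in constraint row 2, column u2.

1/4

Ratio test on column p — row 1: (29/4)/(1/2) = 29/2; row 2: (31/4)/(9/2) = 31/18; row 3: (43/4)/(7/2) = 43/14; row 4: (35/4)/(1/2) = 35/2. Minimum is 31/18 at row 2 (u2 leaves); pivot element 9/2.
Divide row 2 by 9/2; eliminate column p from the other rows.
Second iteration: most negative z-row entry is -41/9 in column r, so r enters.
Ratio test on column r — row 1: (115/18)/(4/9) = 115/8; row 2: (31/18)/(1/9) = 31/2; row 3: (85/18)/(1/9) = 85/2; row 4: entry -5/9 ≤ 0. Minimum is 115/8 at row 1 (t leaves); pivot element 4/9.
Divide row 1 by 4/9; eliminate column r from the other rows.
After both pivots, the entry at constraint row 2, column u2 is 1/4.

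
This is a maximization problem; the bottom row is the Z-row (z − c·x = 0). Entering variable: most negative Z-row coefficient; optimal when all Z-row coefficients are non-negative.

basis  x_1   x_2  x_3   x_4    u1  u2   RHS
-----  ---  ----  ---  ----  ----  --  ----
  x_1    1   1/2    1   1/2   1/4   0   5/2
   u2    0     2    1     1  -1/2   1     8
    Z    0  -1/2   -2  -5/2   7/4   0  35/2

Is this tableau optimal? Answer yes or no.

no

The Z-row has a negative entry -5/2 in column x_4, so it is not optimal.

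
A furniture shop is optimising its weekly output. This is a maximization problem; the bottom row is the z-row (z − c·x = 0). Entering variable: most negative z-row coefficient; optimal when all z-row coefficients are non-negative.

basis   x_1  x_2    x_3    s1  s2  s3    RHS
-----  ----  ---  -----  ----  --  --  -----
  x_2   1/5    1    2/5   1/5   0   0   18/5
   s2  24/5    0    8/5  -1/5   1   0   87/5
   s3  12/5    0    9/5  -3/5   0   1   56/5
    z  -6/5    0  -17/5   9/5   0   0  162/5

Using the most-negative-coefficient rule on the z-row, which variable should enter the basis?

Negative z-row entries: x_1: -6/5, x_3: -17/5.
The most negative is -17/5 in column x_3, so x_3 enters.

x_3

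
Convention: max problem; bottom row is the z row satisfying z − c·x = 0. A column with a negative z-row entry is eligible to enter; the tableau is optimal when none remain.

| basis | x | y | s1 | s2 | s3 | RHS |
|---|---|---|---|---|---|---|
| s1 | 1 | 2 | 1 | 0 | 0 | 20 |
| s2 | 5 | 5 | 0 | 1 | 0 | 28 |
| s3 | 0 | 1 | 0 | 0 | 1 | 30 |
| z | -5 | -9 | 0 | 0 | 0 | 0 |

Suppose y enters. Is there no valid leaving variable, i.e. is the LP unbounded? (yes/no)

no

Column y has positive entries in row(s) 1, 2, 3, so the ratio test bounds it — not unbounded.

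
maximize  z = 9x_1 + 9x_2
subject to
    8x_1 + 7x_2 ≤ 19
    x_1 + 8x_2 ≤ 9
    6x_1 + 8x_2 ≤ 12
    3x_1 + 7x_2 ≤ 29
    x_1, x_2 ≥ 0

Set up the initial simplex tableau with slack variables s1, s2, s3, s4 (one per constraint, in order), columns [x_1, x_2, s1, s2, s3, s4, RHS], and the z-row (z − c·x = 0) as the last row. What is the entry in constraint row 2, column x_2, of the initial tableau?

8

Constraint 2 has coefficient 8 on x_2.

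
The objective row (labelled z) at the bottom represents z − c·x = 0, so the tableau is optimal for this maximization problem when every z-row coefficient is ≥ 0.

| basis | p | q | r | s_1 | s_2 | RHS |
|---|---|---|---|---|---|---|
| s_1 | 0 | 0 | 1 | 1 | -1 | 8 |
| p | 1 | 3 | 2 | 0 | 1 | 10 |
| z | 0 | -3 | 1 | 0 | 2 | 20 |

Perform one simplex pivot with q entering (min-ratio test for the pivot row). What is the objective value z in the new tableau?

30

Ratio test on column q — row 1: entry 0 ≤ 0; row 2: 10/3 = 10/3. Minimum is 10/3 at row 2 (p leaves); pivot element 3.
Pivot on row 2; the z-row RHS becomes 20 − (-3)·(10/3) = 30.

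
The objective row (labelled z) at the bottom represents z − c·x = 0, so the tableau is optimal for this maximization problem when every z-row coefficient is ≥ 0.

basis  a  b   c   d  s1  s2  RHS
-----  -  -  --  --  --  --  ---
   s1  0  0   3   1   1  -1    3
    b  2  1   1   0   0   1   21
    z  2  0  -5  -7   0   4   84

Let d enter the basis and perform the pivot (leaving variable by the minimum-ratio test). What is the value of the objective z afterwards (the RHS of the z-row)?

105

Ratio test on column d — row 1: 3/1 = 3; row 2: entry 0 ≤ 0. Minimum is 3 at row 1 (s1 leaves); pivot element 1.
Pivot on row 1; the z-row RHS becomes 84 − (-7)·3 = 105.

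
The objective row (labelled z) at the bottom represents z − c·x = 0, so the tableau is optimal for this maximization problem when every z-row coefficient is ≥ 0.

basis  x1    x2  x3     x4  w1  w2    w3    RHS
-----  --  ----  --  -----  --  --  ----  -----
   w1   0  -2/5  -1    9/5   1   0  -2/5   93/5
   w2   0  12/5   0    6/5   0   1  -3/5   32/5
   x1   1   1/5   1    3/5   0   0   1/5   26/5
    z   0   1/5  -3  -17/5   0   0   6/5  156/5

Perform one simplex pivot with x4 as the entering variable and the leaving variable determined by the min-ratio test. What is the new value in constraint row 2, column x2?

2

Ratio test on column x4 — row 1: (93/5)/(9/5) = 31/3; row 2: (32/5)/(6/5) = 16/3; row 3: (26/5)/(3/5) = 26/3. Minimum is 16/3 at row 2 (w2 leaves); pivot element 6/5.
Divide row 2 by 6/5; eliminate column x4 from the other rows.
In the new row 2, the x2 entry is the old entry divided by the pivot: (12/5)/(6/5) = 2.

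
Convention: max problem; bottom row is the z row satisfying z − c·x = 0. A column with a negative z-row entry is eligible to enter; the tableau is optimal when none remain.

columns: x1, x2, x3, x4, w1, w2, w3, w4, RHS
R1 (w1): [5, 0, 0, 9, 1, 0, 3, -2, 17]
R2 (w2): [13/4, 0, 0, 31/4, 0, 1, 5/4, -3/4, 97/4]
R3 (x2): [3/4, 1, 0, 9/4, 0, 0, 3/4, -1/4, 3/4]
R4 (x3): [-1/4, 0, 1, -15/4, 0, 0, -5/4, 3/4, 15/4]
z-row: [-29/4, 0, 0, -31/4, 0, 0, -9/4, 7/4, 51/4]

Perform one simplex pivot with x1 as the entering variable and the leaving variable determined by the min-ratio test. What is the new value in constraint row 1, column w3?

-2

Ratio test on column x1 — row 1: 17/5 = 17/5; row 2: (97/4)/(13/4) = 97/13; row 3: (3/4)/(3/4) = 1; row 4: entry -1/4 ≤ 0. Minimum is 1 at row 3 (x2 leaves); pivot element 3/4.
Divide row 3 by 3/4; eliminate column x1 from the other rows.
Row 1 update in column w3: 3 − 5·1 = -2.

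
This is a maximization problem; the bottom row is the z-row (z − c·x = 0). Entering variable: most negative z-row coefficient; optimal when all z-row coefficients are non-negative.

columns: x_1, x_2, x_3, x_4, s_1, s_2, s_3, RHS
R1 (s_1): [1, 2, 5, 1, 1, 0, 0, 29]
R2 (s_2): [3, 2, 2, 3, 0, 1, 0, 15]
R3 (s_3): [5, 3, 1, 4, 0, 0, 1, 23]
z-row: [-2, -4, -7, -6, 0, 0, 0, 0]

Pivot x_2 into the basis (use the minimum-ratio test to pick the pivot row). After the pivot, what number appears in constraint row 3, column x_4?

Ratio test on column x_2 — row 1: 29/2 = 29/2; row 2: 15/2 = 15/2; row 3: 23/3 = 23/3. Minimum is 15/2 at row 2 (s_2 leaves); pivot element 2.
Divide row 2 by 2; eliminate column x_2 from the other rows.
Row 3 update in column x_4: 4 − 3·(3/2) = -1/2.

-1/2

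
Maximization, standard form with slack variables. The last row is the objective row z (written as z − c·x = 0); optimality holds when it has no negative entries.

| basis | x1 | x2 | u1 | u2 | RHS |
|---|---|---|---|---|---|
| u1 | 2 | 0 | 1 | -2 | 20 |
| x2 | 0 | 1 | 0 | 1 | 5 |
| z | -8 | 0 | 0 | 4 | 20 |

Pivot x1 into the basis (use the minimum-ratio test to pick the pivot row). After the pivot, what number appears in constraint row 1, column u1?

Ratio test on column x1 — row 1: 20/2 = 10; row 2: entry 0 ≤ 0. Minimum is 10 at row 1 (u1 leaves); pivot element 2.
Divide row 1 by 2; eliminate column x1 from the other rows.
In the new row 1, the u1 entry is the old entry divided by the pivot: 1/2 = 1/2.

1/2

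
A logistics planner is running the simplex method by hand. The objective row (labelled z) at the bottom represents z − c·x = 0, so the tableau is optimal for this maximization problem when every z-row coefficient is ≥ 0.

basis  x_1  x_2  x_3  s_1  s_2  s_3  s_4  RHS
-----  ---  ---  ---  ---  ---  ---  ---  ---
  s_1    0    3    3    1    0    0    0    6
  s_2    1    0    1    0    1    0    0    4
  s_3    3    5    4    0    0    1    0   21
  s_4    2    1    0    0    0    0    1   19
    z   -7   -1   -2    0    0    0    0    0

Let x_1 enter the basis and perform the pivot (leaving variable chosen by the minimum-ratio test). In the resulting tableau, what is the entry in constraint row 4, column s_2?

-2

Ratio test on column x_1 — row 1: entry 0 ≤ 0; row 2: 4/1 = 4; row 3: 21/3 = 7; row 4: 19/2 = 19/2. Minimum is 4 at row 2 (s_2 leaves); pivot element 1.
Divide row 2 by 1; eliminate column x_1 from the other rows.
Row 4 update in column s_2: 0 − 2·1 = -2.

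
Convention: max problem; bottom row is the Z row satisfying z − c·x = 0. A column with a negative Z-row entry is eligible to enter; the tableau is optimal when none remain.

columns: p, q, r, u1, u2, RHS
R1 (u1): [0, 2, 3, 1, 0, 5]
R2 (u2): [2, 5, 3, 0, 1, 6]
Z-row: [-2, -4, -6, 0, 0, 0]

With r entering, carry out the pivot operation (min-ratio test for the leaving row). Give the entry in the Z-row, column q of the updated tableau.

0

Ratio test on column r — row 1: 5/3 = 5/3; row 2: 6/3 = 2. Minimum is 5/3 at row 1 (u1 leaves); pivot element 3.
Divide row 1 by 3; eliminate column r from the other rows.
Z-row update in column q: -4 − (-6)·(2/3) = 0.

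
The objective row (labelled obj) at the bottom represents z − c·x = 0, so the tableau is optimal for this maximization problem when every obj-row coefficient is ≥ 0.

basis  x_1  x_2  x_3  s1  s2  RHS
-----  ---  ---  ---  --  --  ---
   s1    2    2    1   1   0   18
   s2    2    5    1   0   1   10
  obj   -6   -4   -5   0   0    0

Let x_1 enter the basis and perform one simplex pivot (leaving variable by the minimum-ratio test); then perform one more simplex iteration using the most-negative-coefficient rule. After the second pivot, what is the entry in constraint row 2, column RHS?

10

Ratio test on column x_1 — row 1: 18/2 = 9; row 2: 10/2 = 5. Minimum is 5 at row 2 (s2 leaves); pivot element 2.
Divide row 2 by 2; eliminate column x_1 from the other rows.
Second iteration: most negative obj-row entry is -2 in column x_3, so x_3 enters.
Ratio test on column x_3 — row 1: entry 0 ≤ 0; row 2: 5/(1/2) = 10. Minimum is 10 at row 2 (x_1 leaves); pivot element 1/2.
Divide row 2 by 1/2; eliminate column x_3 from the other rows.
After both pivots, the entry at constraint row 2, column RHS is 10.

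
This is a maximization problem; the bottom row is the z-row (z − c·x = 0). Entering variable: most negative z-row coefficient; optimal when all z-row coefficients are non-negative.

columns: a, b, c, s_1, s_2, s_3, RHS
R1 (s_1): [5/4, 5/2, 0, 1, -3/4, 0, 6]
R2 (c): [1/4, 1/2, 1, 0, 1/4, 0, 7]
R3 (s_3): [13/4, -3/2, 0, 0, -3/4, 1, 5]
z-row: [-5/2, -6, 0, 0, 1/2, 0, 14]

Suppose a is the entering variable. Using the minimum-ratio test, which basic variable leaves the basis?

Column a entries and ratios — s_1: 6/(5/4) = 24/5; c: 7/(1/4) = 28; s_3: 5/(13/4) = 20/13.
Smallest ratio is 20/13 in the row of s_3, so s_3 leaves.

s_3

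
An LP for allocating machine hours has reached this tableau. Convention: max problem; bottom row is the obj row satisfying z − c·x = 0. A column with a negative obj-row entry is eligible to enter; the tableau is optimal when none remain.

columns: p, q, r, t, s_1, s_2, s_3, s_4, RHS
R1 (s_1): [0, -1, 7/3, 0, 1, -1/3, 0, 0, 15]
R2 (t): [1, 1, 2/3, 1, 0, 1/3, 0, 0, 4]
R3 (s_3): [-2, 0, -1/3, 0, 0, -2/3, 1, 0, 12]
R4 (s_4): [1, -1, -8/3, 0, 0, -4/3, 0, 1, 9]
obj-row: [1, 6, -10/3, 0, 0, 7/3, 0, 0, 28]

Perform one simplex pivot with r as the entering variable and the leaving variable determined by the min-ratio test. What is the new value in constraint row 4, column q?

3

Ratio test on column r — row 1: 15/(7/3) = 45/7; row 2: 4/(2/3) = 6; row 3: entry -1/3 ≤ 0; row 4: entry -8/3 ≤ 0. Minimum is 6 at row 2 (t leaves); pivot element 2/3.
Divide row 2 by 2/3; eliminate column r from the other rows.
Row 4 update in column q: -1 − (-8/3)·(3/2) = 3.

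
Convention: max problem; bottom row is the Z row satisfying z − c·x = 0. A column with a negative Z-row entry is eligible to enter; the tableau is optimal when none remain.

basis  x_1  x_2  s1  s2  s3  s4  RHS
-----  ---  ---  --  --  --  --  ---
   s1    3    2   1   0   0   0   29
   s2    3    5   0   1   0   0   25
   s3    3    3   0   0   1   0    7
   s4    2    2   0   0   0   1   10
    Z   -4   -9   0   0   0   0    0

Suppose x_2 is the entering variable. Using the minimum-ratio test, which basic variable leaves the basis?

Column x_2 entries and ratios — s1: 29/2 = 29/2; s2: 25/5 = 5; s3: 7/3 = 7/3; s4: 10/2 = 5.
Smallest ratio is 7/3 in the row of s3, so s3 leaves.

s3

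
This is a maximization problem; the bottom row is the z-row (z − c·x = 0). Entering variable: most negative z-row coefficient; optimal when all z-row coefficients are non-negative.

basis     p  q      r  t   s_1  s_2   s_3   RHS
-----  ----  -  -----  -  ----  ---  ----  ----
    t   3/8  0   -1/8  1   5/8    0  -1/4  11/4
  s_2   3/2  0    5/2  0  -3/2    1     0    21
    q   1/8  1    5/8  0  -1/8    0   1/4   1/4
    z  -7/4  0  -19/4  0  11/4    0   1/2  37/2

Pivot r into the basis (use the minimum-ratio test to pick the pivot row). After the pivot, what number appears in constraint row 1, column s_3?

Ratio test on column r — row 1: entry -1/8 ≤ 0; row 2: 21/(5/2) = 42/5; row 3: (1/4)/(5/8) = 2/5. Minimum is 2/5 at row 3 (q leaves); pivot element 5/8.
Divide row 3 by 5/8; eliminate column r from the other rows.
Row 1 update in column s_3: -1/4 − (-1/8)·(2/5) = -1/5.

-1/5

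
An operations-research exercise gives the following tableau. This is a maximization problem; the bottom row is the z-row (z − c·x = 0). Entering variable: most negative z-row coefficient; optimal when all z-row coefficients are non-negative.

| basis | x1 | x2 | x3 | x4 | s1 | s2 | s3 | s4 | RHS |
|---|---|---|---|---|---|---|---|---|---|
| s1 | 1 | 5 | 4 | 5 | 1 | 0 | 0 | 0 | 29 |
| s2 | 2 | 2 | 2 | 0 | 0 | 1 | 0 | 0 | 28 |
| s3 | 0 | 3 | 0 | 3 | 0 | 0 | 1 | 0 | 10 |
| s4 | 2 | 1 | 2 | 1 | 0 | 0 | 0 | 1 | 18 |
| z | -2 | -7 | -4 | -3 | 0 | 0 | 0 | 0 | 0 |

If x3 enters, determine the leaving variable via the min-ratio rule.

Column x3 entries and ratios — s1: 29/4 = 29/4; s2: 28/2 = 14; s3: 0 ≤ 0, skip; s4: 18/2 = 9.
Smallest ratio is 29/4 in the row of s1, so s1 leaves.

s1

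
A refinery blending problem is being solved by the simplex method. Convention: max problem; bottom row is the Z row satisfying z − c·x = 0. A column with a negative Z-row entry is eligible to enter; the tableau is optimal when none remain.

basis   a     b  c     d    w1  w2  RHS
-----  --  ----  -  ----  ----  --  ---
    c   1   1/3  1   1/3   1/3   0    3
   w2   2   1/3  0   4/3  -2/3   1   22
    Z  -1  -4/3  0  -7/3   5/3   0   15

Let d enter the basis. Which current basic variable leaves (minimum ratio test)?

Column d entries and ratios — c: 3/(1/3) = 9; w2: 22/(4/3) = 33/2.
Smallest ratio is 9 in the row of c, so c leaves.

c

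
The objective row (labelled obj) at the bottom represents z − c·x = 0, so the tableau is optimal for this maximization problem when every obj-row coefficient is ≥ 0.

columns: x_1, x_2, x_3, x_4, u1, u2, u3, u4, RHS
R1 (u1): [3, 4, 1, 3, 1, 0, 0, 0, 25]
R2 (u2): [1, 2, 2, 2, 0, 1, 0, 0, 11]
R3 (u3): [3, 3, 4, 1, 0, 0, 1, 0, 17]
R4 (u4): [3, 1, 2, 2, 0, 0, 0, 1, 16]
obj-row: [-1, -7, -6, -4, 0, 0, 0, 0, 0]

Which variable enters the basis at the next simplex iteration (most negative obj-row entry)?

x_2

Negative obj-row entries: x_1: -1, x_2: -7, x_3: -6, x_4: -4.
The most negative is -7 in column x_2, so x_2 enters.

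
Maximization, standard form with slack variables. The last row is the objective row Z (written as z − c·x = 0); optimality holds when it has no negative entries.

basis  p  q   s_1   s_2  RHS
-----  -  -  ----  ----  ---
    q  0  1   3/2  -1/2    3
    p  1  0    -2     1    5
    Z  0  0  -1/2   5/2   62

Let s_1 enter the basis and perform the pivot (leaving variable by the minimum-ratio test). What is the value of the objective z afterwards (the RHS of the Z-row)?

63

Ratio test on column s_1 — row 1: 3/(3/2) = 2; row 2: entry -2 ≤ 0. Minimum is 2 at row 1 (q leaves); pivot element 3/2.
Pivot on row 1; the Z-row RHS becomes 62 − (-1/2)·2 = 63.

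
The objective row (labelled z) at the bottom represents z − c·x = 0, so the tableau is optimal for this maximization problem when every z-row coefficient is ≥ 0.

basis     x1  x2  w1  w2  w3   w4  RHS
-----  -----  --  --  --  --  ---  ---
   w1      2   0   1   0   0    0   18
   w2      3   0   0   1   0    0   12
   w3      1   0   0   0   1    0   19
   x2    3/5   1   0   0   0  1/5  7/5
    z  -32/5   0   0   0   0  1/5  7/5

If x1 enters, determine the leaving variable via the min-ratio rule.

Column x1 entries and ratios — w1: 18/2 = 9; w2: 12/3 = 4; w3: 19/1 = 19; x2: (7/5)/(3/5) = 7/3.
Smallest ratio is 7/3 in the row of x2, so x2 leaves.

x2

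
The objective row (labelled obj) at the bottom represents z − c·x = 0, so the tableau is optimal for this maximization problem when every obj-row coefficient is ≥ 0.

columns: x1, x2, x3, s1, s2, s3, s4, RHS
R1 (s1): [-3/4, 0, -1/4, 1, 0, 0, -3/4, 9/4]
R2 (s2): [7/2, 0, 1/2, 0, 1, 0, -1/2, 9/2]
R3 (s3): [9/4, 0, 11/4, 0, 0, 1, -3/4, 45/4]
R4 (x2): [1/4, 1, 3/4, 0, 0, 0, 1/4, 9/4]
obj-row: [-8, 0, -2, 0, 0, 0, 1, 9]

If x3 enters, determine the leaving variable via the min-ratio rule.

Column x3 entries and ratios — s1: -1/4 ≤ 0, skip; s2: (9/2)/(1/2) = 9; s3: (45/4)/(11/4) = 45/11; x2: (9/4)/(3/4) = 3.
Smallest ratio is 3 in the row of x2, so x2 leaves.

x2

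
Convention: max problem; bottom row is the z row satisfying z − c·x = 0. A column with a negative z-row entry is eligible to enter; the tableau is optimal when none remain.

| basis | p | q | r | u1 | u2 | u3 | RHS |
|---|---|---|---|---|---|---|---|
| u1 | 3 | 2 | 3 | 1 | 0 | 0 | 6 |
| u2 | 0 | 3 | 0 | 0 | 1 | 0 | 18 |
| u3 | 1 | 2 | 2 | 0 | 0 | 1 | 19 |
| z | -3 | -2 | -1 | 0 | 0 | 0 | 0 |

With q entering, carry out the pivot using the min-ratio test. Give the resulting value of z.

Ratio test on column q — row 1: 6/2 = 3; row 2: 18/3 = 6; row 3: 19/2 = 19/2. Minimum is 3 at row 1 (u1 leaves); pivot element 2.
Pivot on row 1; the z-row RHS becomes 0 − (-2)·3 = 6.

6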